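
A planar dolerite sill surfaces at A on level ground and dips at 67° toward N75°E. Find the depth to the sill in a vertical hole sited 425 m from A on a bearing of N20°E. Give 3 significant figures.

574 m

The hole lies 55° from the dip direction, so the down-dip offset is 425 × cos 55° = 243.77 m.
Depth = down-dip offset × tan(dip) = 243.77 × tan 67° = 243.77 × 2.3559
Depth = 574.29 m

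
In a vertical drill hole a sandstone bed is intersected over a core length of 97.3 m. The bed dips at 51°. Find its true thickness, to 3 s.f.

61.2 m

True thickness t = h · cos(dip) = 97.3 × cos 51°
t = 97.3 × 0.6293 = 61.233 m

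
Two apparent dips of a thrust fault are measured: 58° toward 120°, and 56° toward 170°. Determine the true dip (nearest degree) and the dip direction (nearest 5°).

true dip 60°, dip direction 140°

Represent each trace as a vector plunging at its apparent dip toward its trend (east-north-up frame): v₁ = (0.459, -0.265, -0.848), v₂ = (0.097, -0.551, -0.829).
Cross product v₁ × v₂ gives the pole to the plane: n ∝ (0.247, -0.298, 0.227).
Dip δ = arctan(|n_h|/n_z) = arctan(0.387/0.227) = 59.6°.
The horizontal component of n points toward azimuth atan2(n_x, n_y) = 140°, the dip direction.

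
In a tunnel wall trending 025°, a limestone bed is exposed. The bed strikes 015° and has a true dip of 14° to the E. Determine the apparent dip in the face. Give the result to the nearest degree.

The strike is 015° and the section trends 025°; the acute angle between them is β = 10°.
tan(apparent dip) = tan 14° · sin 10° = 0.0433
α = arctan(0.0433) = 2.48°

2°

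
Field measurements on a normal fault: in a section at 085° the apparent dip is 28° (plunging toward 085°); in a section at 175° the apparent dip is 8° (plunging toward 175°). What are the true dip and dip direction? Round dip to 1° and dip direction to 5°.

true dip 29°, dip direction 100°

Represent each trace as a vector plunging at its apparent dip toward its trend (east-north-up frame): v₁ = (0.880, 0.077, -0.469), v₂ = (0.086, -0.986, -0.139).
Cross product v₁ × v₂ gives the pole to the plane: n ∝ (0.474, -0.082, 0.874).
Dip δ = arctan(|n_h|/n_z) = arctan(0.481/0.874) = 28.8°.
The horizontal component of n points toward azimuth atan2(n_x, n_y) = 100°, the dip direction.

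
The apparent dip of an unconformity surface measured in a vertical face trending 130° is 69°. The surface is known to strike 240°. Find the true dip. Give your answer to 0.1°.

β = acute angle between strike 240° and section 130° = 70°.
tan(true dip) = tan 69° / sin 70° = 2.7723
δ = arctan(2.7723) = 70.16°

70.2°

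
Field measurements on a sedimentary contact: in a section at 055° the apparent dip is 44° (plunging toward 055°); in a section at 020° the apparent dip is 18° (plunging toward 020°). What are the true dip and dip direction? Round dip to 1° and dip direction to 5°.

true dip 52°, dip direction 095°

The two traces are lines in the plane: v₁ = (sin 55°·cos 44°, cos 55°·cos 44°, −sin 44°), v₂ = (sin 20°·cos 18°, cos 20°·cos 18°, −sin 18°).
Cross product v₁ × v₂ gives the pole to the plane: n ∝ (0.493, -0.044, 0.392).
tan δ = √(n_x²+n_y²)/n_z = 0.495/0.392, so δ = 51.6°.
Dip direction = atan2(0.493, -0.044) = 95° (azimuth of n's horizontal projection).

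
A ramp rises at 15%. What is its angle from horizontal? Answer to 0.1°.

8.5°

tan θ = 15/100 = 0.1500
θ = arctan(0.1500) = 8.53°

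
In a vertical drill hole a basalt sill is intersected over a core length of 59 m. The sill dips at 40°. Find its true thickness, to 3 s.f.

45.2 m

True thickness t = h · cos(dip) = 59 × cos 40°
t = 59 × 0.7660 = 45.197 m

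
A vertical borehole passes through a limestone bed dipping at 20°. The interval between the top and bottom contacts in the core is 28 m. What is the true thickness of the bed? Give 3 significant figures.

True thickness t = h · cos(dip) = 28 × cos 20°
t = 28 × 0.9397 = 26.311 m

26.3 m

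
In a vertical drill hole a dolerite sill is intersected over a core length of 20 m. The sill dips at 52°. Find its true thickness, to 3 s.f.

12.3 m

True thickness t = h · cos(dip) = 20 × cos 52°
t = 20 × 0.6157 = 12.313 m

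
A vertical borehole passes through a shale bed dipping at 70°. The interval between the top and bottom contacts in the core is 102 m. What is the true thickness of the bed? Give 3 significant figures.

34.9 m

True thickness t = h · cos(dip) = 102 × cos 70°
t = 102 × 0.3420 = 34.886 m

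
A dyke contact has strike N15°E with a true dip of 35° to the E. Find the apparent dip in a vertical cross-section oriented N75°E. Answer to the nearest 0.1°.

Angle between strike (N15°E) and section (N75°E): β = 60°.
tan α = tan 35° × sin 60° = 0.7002 × 0.8660 = 0.6064
apparent dip = arctan 0.6064 = 31.23°

31.2°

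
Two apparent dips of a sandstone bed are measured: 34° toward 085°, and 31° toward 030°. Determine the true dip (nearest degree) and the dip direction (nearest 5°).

The two traces are lines in the plane: v₁ = (sin 85°·cos 34°, cos 85°·cos 34°, −sin 34°), v₂ = (sin 30°·cos 31°, cos 30°·cos 31°, −sin 31°).
n = v₁ × v₂ = (0.378, 0.186, 0.582) (taken with n_z > 0).
tan δ = √(n_x²+n_y²)/n_z = 0.421/0.582, so δ = 35.9°.
Dip direction = atan2(0.378, 0.186) = 64° (azimuth of n's horizontal projection).

true dip 36°, dip direction 065°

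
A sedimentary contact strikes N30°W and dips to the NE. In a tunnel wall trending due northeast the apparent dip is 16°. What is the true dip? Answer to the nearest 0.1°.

16.5°

β = acute angle between strike N30°W and section due northeast = 75°.
tan(true dip) = tan 16° / sin 75° = 0.2969
δ = arctan(0.2969) = 16.53°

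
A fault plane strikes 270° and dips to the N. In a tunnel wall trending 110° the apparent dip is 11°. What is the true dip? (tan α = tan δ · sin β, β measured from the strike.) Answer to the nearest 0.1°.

β = acute angle between strike 270° and section 110° = 20°.
tan(true dip) = tan 11° / sin 20° = 0.5683
δ = arctan(0.5683) = 29.61°

29.6°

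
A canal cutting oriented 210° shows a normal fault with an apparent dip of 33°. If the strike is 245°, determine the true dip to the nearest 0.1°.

48.5°

β = acute angle between strike 245° and section 210° = 35°.
tan(true dip) = tan 33° / sin 35° = 1.1322
true dip = arctan 1.1322 = 48.55°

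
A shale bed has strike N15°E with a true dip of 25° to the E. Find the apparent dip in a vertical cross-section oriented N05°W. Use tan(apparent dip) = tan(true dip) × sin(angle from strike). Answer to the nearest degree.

The section lies 20° from the strike.
tan(apparent dip) = tan 25° · sin 20° = 0.1595
apparent dip = arctan 0.1595 = 9.06°

9°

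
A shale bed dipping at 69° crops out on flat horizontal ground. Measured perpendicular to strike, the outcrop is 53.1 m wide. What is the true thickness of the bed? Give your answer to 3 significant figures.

True thickness t = w · sin(dip) = 53.1 × sin 69°
t = 53.1 × 0.9336 = 49.573 m

49.6 m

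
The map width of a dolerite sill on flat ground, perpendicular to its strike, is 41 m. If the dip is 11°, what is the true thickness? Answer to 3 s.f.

True thickness t = w · sin(dip) = 41 × sin 11°
t = 41 × 0.1908 = 7.823 m

7.82 m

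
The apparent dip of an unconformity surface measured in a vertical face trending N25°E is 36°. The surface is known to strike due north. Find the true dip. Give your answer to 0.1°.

β = acute angle between strike due north and section N25°E = 25°.
tan δ = tan α / sin β = tan 36° / sin 25° = 0.7265 / 0.4226 = 1.7191
true dip = arctan 1.7191 = 59.81°

59.8°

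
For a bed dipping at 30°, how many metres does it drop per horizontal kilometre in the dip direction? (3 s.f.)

577 m

drop per km = 1000 × tan 30° = 1000 × 0.5774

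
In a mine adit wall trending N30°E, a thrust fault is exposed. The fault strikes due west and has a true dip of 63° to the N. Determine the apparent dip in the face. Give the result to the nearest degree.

The strike is due west and the section trends N30°E; the acute angle between them is β = 60°.
tan(apparent dip) = tan 63° · sin 60° = 1.6997
apparent dip = arctan 1.6997 = 59.53°

60°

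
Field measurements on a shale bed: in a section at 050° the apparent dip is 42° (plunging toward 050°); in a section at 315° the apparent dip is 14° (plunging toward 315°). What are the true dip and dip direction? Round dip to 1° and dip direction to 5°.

true dip 44°, dip direction 030°

The two traces are lines in the plane: v₁ = (sin 50°·cos 42°, cos 50°·cos 42°, −sin 42°), v₂ = (sin 315°·cos 14°, cos 315°·cos 14°, −sin 14°).
n = v₁ × v₂ = (0.344, 0.597, 0.718) (taken with n_z > 0).
Dip δ = arctan(|n_h|/n_z) = arctan(0.689/0.718) = 43.8°.
The horizontal component of n points toward azimuth atan2(n_x, n_y) = 30°, the dip direction.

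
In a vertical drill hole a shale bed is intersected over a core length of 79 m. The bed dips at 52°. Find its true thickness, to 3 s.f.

True thickness t = h · cos(dip) = 79 × cos 52°
t = 79 × 0.6157 = 48.637 m

48.6 m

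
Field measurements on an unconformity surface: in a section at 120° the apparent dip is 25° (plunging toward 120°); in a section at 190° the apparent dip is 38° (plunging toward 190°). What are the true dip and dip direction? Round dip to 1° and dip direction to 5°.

true dip 39°, dip direction 175°

The two traces are lines in the plane: v₁ = (sin 120°·cos 25°, cos 120°·cos 25°, −sin 25°), v₂ = (sin 190°·cos 38°, cos 190°·cos 38°, −sin 38°).
The plane normal is n = v₁ × v₂ ∝ (0.049, -0.541, 0.671).
Dip δ = arctan(|n_h|/n_z) = arctan(0.543/0.671) = 39.0°.
The horizontal component of n points toward azimuth atan2(n_x, n_y) = 175°, the dip direction.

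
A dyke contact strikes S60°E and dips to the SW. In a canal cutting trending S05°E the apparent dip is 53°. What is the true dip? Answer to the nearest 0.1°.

58.3°

β = acute angle between strike S60°E and section S05°E = 55°.
tan(true dip) = tan 53° / sin 55° = 1.6200
δ = arctan(1.6200) = 58.31°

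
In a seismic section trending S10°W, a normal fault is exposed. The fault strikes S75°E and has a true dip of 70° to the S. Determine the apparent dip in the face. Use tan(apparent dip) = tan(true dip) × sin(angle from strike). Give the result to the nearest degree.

70°

The section lies 85° from the strike.
tan α = tan 70° × sin 85° = 2.7475 × 0.9962 = 2.7370
α = arctan(2.7370) = 69.93°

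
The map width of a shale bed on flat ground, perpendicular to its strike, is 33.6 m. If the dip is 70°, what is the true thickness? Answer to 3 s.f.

True thickness t = w · sin(dip) = 33.6 × sin 70°
t = 33.6 × 0.9397 = 31.574 m

31.6 m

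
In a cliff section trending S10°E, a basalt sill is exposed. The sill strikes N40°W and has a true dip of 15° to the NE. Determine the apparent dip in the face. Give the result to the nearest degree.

8°

The strike is N40°W and the section trends S10°E; the acute angle between them is β = 30°.
tan α = tan 15° × sin 30° = 0.2679 × 0.5000 = 0.1340
α = arctan(0.1340) = 7.63°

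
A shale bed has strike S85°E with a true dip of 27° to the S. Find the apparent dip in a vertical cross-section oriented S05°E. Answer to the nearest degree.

27°

The section lies 80° from the strike.
tan(apparent dip) = tan 27° · sin 80° = 0.5018
α = arctan(0.5018) = 26.65°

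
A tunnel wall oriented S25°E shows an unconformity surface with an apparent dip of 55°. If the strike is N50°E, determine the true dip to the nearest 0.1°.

The section is 75° from the strike.
tan(true dip) = tan 55° / sin 75° = 1.4785
δ = arctan(1.4785) = 55.93°

55.9°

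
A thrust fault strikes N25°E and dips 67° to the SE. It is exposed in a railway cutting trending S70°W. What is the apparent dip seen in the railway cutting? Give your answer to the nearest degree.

The strike is N25°E and the section trends S70°W; the acute angle between them is β = 45°.
tan α = tan 67° × sin 45° = 2.3559 × 0.7071 = 1.6658
apparent dip = arctan 1.6658 = 59.02°

59°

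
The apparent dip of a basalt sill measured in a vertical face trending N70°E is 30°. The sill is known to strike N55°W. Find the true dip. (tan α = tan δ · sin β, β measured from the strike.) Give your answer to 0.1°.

The section is 55° from the strike.
tan(true dip) = tan 30° / sin 55° = 0.7048
δ = arctan(0.7048) = 35.18°

35.2°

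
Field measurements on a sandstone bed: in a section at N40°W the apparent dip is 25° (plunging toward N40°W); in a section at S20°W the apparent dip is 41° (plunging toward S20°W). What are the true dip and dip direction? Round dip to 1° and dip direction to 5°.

true dip 54°, dip direction 250°

Each apparent-dip line lies in the plane. As unit vectors (x east, y north, z up), v₁ plunges 25°→N40°W and v₂ plunges 41°→S20°W.
n = v₁ × v₂ = (-0.755, -0.273, 0.592) (taken with n_z > 0).
tan δ = √(n_x²+n_y²)/n_z = 0.803/0.592, so δ = 53.6°.
The horizontal component of n points toward azimuth atan2(n_x, n_y) = 250°, the dip direction.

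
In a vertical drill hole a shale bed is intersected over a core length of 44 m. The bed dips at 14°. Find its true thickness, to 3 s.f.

42.7 m

True thickness t = h · cos(dip) = 44 × cos 14°
t = 44 × 0.9703 = 42.693 m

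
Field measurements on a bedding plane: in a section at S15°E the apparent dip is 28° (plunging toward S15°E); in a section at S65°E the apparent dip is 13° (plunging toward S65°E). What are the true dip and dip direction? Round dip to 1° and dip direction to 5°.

Each apparent-dip line lies in the plane. As unit vectors (x east, y north, z up), v₁ plunges 28°→S15°E and v₂ plunges 13°→S65°E.
n = v₁ × v₂ = (-0.001, -0.363, 0.659) (taken with n_z > 0).
Dip δ = arctan(|n_h|/n_z) = arctan(0.363/0.659) = 28.9°.
Dip direction = atan2(-0.001, -0.363) = 180° (azimuth of n's horizontal projection).

true dip 29°, dip direction 180°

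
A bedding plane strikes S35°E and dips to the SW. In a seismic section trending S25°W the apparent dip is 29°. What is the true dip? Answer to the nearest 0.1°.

The section is 60° from the strike.
tan(true dip) = tan 29° / sin 60° = 0.6401
δ = arctan(0.6401) = 32.62°

32.6°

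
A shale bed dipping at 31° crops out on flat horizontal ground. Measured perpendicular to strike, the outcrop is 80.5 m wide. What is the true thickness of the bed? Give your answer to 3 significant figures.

True thickness t = w · sin(dip) = 80.5 × sin 31°
t = 80.5 × 0.5150 = 41.461 m

41.5 m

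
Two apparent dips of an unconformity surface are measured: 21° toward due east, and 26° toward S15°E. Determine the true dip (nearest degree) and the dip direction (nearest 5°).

true dip 29°, dip direction 135°

Represent each trace as a vector plunging at its apparent dip toward its trend (east-north-up frame): v₁ = (0.934, 0.000, -0.358), v₂ = (0.233, -0.868, -0.438).
The plane normal is n = v₁ × v₂ ∝ (0.311, -0.326, 0.811).
Dip δ = arctan(|n_h|/n_z) = arctan(0.451/0.811) = 29.1°.
Dip direction = atan2(0.311, -0.326) = 136° (azimuth of n's horizontal projection).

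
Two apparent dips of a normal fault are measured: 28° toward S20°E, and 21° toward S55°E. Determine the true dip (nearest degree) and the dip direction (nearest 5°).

Represent each trace as a vector plunging at its apparent dip toward its trend (east-north-up frame): v₁ = (0.302, -0.830, -0.469), v₂ = (0.765, -0.535, -0.358).
The plane normal is n = v₁ × v₂ ∝ (0.046, -0.251, 0.473).
True dip = arccos(n_z / |n|) = arccos(0.8802) = 28.3°.
The horizontal component of n points toward azimuth atan2(n_x, n_y) = 170°, the dip direction.

true dip 28°, dip direction 170°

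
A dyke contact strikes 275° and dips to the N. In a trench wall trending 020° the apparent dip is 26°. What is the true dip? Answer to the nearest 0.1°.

26.8°

β = acute angle between strike 275° and section 020° = 75°.
tan(true dip) = tan 26° / sin 75° = 0.5049
δ = arctan(0.5049) = 26.79°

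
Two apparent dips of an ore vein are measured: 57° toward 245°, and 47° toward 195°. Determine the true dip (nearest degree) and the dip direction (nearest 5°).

Represent each trace as a vector plunging at its apparent dip toward its trend (east-north-up frame): v₁ = (-0.494, -0.230, -0.839), v₂ = (-0.177, -0.659, -0.731).
Cross product v₁ × v₂ gives the pole to the plane: n ∝ (-0.384, -0.213, 0.285).
True dip = arccos(n_z / |n|) = arccos(0.5437) = 57.1°.
The horizontal component of n points toward azimuth atan2(n_x, n_y) = 241°, the dip direction.

true dip 57°, dip direction 240°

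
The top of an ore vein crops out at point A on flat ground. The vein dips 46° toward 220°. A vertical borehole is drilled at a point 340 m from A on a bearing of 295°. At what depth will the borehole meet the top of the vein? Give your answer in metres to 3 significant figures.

The hole lies 75° from the dip direction, so the down-dip offset is 340 × cos 75° = 88.00 m.
Depth = down-dip offset × tan(dip) = 88.00 × tan 46° = 88.00 × 1.0355
Depth = 91.13 m

91.1 m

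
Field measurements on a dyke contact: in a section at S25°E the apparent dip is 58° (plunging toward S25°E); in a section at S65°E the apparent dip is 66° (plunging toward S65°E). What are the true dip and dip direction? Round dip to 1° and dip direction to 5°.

true dip 66°, dip direction 110°

The two traces are lines in the plane: v₁ = (sin 155°·cos 58°, cos 155°·cos 58°, −sin 58°), v₂ = (sin 115°·cos 66°, cos 115°·cos 66°, −sin 66°).
n = v₁ × v₂ = (0.293, -0.108, 0.139) (taken with n_z > 0).
tan δ = √(n_x²+n_y²)/n_z = 0.312/0.139, so δ = 66.1°.
Dip direction = azimuth of (n_x, n_y) = atan2(0.293, -0.108) = 110°.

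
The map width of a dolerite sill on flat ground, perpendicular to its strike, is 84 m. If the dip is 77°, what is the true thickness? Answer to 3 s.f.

81.8 m

True thickness t = w · sin(dip) = 84 × sin 77°
t = 84 × 0.9744 = 81.847 m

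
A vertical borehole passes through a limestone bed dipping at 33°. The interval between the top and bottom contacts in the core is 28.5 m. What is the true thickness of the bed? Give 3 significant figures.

True thickness t = h · cos(dip) = 28.5 × cos 33°
t = 28.5 × 0.8387 = 23.902 m

23.9 m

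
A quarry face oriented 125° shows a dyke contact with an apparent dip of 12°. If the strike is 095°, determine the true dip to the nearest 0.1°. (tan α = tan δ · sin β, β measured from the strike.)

23.0°

β = acute angle between strike 095° and section 125° = 30°.
tan δ = tan α / sin β = tan 12° / sin 30° = 0.2126 / 0.5000 = 0.4251
true dip = arctan 0.4251 = 23.03°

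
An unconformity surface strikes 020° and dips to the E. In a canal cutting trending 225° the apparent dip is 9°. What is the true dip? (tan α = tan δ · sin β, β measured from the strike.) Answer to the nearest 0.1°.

20.5°

β = acute angle between strike 020° and section 225° = 25°.
tan(true dip) = tan 9° / sin 25° = 0.3748
true dip = arctan 0.3748 = 20.54°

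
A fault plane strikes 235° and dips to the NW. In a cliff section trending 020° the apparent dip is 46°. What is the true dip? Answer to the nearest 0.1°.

61.0°

β = acute angle between strike 235° and section 020° = 35°.
tan(true dip) = tan 46° / sin 35° = 1.8054
δ = arctan(1.8054) = 61.02°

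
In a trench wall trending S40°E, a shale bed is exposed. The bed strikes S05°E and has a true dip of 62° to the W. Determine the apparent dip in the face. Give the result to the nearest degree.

The strike is S05°E and the section trends S40°E; the acute angle between them is β = 35°.
tan α = tan 62° × sin 35° = 1.8807 × 0.5736 = 1.0787
apparent dip = arctan 1.0787 = 47.17°

47°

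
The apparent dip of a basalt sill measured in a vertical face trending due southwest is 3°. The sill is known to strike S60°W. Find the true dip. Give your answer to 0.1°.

11.4°

The section is 15° from the strike.
tan δ = tan α / sin β = tan 3° / sin 15° = 0.0524 / 0.2588 = 0.2025
δ = arctan(0.2025) = 11.45°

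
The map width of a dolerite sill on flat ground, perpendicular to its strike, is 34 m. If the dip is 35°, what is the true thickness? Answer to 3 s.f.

True thickness t = w · sin(dip) = 34 × sin 35°
t = 34 × 0.5736 = 19.502 m

19.5 m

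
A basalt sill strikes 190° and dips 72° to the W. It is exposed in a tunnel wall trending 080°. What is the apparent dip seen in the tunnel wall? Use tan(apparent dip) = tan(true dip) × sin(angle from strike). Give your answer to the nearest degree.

Angle between strike (190°) and section (080°): β = 70°.
tan(apparent dip) = tan 72° · sin 70° = 2.8921
apparent dip = arctan 2.8921 = 70.93°

71°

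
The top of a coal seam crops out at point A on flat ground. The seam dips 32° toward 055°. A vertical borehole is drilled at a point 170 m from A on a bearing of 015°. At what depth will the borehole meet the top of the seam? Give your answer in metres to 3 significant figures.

81.4 m

The hole lies 40° from the dip direction, so the down-dip offset is 170 × cos 40° = 130.23 m.
Depth = down-dip offset × tan(dip) = 130.23 × tan 32° = 130.23 × 0.6249
Depth = 81.38 m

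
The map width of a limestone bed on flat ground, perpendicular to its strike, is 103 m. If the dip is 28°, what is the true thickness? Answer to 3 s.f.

True thickness t = w · sin(dip) = 103 × sin 28°
t = 103 × 0.4695 = 48.356 m

48.4 m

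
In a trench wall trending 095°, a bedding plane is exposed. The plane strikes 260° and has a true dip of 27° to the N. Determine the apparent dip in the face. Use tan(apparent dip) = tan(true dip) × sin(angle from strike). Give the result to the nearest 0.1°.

7.5°

The strike is 260° and the section trends 095°; the acute angle between them is β = 15°.
tan α = tan 27° × sin 15° = 0.5095 × 0.2588 = 0.1319
apparent dip = arctan 0.1319 = 7.51°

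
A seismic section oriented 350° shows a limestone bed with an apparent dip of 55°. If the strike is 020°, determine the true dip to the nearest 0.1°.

The section is 30° from the strike.
tan δ = tan α / sin β = tan 55° / sin 30° = 1.4281 / 0.5000 = 2.8563
true dip = arctan 2.8563 = 70.70°

70.7°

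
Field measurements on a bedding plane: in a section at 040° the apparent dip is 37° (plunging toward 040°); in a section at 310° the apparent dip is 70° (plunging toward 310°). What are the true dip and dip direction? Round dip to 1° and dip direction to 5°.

Represent each trace as a vector plunging at its apparent dip toward its trend (east-north-up frame): v₁ = (0.513, 0.612, -0.602), v₂ = (-0.262, 0.220, -0.940).
The plane normal is n = v₁ × v₂ ∝ (-0.443, 0.640, 0.273).
tan δ = √(n_x²+n_y²)/n_z = 0.778/0.273, so δ = 70.7°.
Dip direction = azimuth of (n_x, n_y) = atan2(-0.443, 0.640) = 325°.

true dip 71°, dip direction 325°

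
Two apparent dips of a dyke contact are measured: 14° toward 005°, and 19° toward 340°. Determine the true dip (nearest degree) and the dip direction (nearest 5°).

Each apparent-dip line lies in the plane. As unit vectors (x east, y north, z up), v₁ plunges 14°→005° and v₂ plunges 19°→340°.
Cross product v₁ × v₂ gives the pole to the plane: n ∝ (-0.100, 0.106, 0.388).
tan δ = √(n_x²+n_y²)/n_z = 0.145/0.388, so δ = 20.6°.
Dip direction = atan2(-0.100, 0.106) = 317° (azimuth of n's horizontal projection).

true dip 21°, dip direction 315°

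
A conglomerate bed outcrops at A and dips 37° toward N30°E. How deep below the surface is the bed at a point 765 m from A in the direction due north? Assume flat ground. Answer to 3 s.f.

The hole lies 30° from the dip direction, so the down-dip offset is 765 × cos 30° = 662.51 m.
Depth = down-dip offset × tan(dip) = 662.51 × tan 37° = 662.51 × 0.7536
Depth = 499.24 m

499 m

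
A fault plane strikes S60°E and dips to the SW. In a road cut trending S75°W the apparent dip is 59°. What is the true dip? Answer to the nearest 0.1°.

The section is 45° from the strike.
tan(true dip) = tan 59° / sin 45° = 2.3536
δ = arctan(2.3536) = 66.98°

67.0°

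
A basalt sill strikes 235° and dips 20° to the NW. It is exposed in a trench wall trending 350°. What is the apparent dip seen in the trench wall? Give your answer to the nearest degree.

The section lies 65° from the strike.
tan(apparent dip) = tan 20° · sin 65° = 0.3299
α = arctan(0.3299) = 18.26°

18°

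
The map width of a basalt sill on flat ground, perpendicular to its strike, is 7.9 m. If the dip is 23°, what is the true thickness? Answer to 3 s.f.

True thickness t = w · sin(dip) = 7.9 × sin 23°
t = 7.9 × 0.3907 = 3.087 m

3.09 m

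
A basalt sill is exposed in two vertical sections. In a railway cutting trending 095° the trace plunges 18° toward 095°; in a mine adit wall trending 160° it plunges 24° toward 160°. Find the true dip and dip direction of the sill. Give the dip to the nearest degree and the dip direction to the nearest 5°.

true dip 25°, dip direction 140°

Represent each trace as a vector plunging at its apparent dip toward its trend (east-north-up frame): v₁ = (0.947, -0.083, -0.309), v₂ = (0.312, -0.858, -0.407).
The plane normal is n = v₁ × v₂ ∝ (0.232, -0.289, 0.787).
Dip δ = arctan(|n_h|/n_z) = arctan(0.370/0.787) = 25.2°.
Dip direction = atan2(0.232, -0.289) = 141° (azimuth of n's horizontal projection).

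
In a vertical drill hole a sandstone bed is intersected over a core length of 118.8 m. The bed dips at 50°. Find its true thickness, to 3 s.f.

True thickness t = h · cos(dip) = 118.8 × cos 50°
t = 118.8 × 0.6428 = 76.363 m

76.4 m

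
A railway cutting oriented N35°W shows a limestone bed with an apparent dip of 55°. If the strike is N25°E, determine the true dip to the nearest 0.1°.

The section is 60° from the strike.
tan δ = tan α / sin β = tan 55° / sin 60° = 1.4281 / 0.8660 = 1.6491
true dip = arctan 1.6491 = 58.77°

58.8°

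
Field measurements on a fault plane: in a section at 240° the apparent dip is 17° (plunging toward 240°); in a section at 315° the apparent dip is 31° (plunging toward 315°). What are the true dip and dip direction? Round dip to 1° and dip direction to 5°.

true dip 32°, dip direction 300°

Each apparent-dip line lies in the plane. As unit vectors (x east, y north, z up), v₁ plunges 17°→240° and v₂ plunges 31°→315°.
The plane normal is n = v₁ × v₂ ∝ (-0.423, 0.249, 0.792).
True dip = arccos(n_z / |n|) = arccos(0.8497) = 31.8°.
Dip direction = atan2(-0.423, 0.249) = 300° (azimuth of n's horizontal projection).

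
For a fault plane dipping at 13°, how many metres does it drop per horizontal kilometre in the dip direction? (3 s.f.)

drop per km = 1000 × tan 13° = 1000 × 0.2309

231 m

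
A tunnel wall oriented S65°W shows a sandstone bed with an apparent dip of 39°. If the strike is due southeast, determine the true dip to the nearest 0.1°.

β = acute angle between strike due southeast and section S65°W = 70°.
tan(true dip) = tan 39° / sin 70° = 0.8618
true dip = arctan 0.8618 = 40.75°

40.8°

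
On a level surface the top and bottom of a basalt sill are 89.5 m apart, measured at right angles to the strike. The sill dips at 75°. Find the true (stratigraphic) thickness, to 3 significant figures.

True thickness t = w · sin(dip) = 89.5 × sin 75°
t = 89.5 × 0.9659 = 86.450 m

86.5 m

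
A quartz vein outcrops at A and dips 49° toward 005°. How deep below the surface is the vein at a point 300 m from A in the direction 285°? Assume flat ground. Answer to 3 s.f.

59.9 m

The hole lies 80° from the dip direction, so the down-dip offset is 300 × cos 80° = 52.09 m.
Depth = down-dip offset × tan(dip) = 52.09 × tan 49° = 52.09 × 1.1504
Depth = 59.93 m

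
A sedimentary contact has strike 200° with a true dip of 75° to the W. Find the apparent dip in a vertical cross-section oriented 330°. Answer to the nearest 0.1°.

70.7°

The strike is 200° and the section trends 330°; the acute angle between them is β = 50°.
tan(apparent dip) = tan 75° · sin 50° = 2.8589
apparent dip = arctan 2.8589 = 70.72°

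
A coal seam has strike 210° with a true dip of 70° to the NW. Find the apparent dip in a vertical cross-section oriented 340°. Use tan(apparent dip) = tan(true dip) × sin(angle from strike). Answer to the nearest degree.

Angle between strike (210°) and section (340°): β = 50°.
tan α = tan 70° × sin 50° = 2.7475 × 0.7660 = 2.1047
apparent dip = arctan 2.1047 = 64.59°

65°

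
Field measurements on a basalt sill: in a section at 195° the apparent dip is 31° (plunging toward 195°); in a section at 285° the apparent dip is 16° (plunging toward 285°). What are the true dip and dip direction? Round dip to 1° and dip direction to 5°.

true dip 34°, dip direction 220°

The two traces are lines in the plane: v₁ = (sin 195°·cos 31°, cos 195°·cos 31°, −sin 31°), v₂ = (sin 285°·cos 16°, cos 285°·cos 16°, −sin 16°).
Cross product v₁ × v₂ gives the pole to the plane: n ∝ (-0.356, -0.417, 0.824).
Dip δ = arctan(|n_h|/n_z) = arctan(0.549/0.824) = 33.7°.
The horizontal component of n points toward azimuth atan2(n_x, n_y) = 221°, the dip direction.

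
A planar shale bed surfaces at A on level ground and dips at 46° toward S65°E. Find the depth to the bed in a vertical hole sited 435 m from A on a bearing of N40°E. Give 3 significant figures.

117 m

The hole lies 75° from the dip direction, so the down-dip offset is 435 × cos 75° = 112.59 m.
Depth = down-dip offset × tan(dip) = 112.59 × tan 46° = 112.59 × 1.0355
Depth = 116.59 m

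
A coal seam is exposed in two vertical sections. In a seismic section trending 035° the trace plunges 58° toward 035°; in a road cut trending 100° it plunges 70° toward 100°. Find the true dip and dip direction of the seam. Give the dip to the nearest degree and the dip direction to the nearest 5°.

Represent each trace as a vector plunging at its apparent dip toward its trend (east-north-up frame): v₁ = (0.304, 0.434, -0.848), v₂ = (0.337, -0.059, -0.940).
n = v₁ × v₂ = (0.458, 0.000, 0.164) (taken with n_z > 0).
True dip = arccos(n_z / |n|) = arccos(0.3374) = 70.3°.
Dip direction = azimuth of (n_x, n_y) = atan2(0.458, 0.000) = 90°.

true dip 70°, dip direction 090°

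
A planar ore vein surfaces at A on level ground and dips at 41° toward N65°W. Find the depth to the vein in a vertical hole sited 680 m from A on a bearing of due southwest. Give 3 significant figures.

The hole lies 70° from the dip direction, so the down-dip offset is 680 × cos 70° = 232.57 m.
Depth = down-dip offset × tan(dip) = 232.57 × tan 41° = 232.57 × 0.8693
Depth = 202.17 m

202 m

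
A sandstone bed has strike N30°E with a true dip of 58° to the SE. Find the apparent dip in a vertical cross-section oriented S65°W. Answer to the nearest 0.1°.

42.5°

Angle between strike (N30°E) and section (S65°W): β = 35°.
tan α = tan 58° × sin 35° = 1.6003 × 0.5736 = 0.9179
apparent dip = arctan 0.9179 = 42.55°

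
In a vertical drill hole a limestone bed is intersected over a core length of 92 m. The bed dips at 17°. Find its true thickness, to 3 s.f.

True thickness t = h · cos(dip) = 92 × cos 17°
t = 92 × 0.9563 = 87.980 m

88.0 m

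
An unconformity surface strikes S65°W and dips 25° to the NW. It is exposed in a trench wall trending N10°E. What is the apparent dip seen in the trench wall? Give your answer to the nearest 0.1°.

20.9°

The strike is S65°W and the section trends N10°E; the acute angle between them is β = 55°.
tan α = tan 25° × sin 55° = 0.4663 × 0.8192 = 0.3820
α = arctan(0.3820) = 20.91°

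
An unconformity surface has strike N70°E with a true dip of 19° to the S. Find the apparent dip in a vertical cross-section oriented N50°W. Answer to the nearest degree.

17°

The strike is N70°E and the section trends N50°W; the acute angle between them is β = 60°.
tan(apparent dip) = tan 19° · sin 60° = 0.2982
apparent dip = arctan 0.2982 = 16.60°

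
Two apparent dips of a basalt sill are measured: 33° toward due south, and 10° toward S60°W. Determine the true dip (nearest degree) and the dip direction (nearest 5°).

true dip 34°, dip direction 165°

Represent each trace as a vector plunging at its apparent dip toward its trend (east-north-up frame): v₁ = (0.000, -0.839, -0.545), v₂ = (-0.853, -0.492, -0.174).
Cross product v₁ × v₂ gives the pole to the plane: n ∝ (0.123, -0.465, 0.715).
Dip δ = arctan(|n_h|/n_z) = arctan(0.480/0.715) = 33.9°.
The horizontal component of n points toward azimuth atan2(n_x, n_y) = 165°, the dip direction.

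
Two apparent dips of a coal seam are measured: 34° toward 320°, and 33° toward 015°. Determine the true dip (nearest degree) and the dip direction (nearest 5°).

Represent each trace as a vector plunging at its apparent dip toward its trend (east-north-up frame): v₁ = (-0.533, 0.635, -0.559), v₂ = (0.217, 0.810, -0.545).
n = v₁ × v₂ = (-0.107, 0.412, 0.570) (taken with n_z > 0).
Dip δ = arctan(|n_h|/n_z) = arctan(0.425/0.570) = 36.8°.
Dip direction = azimuth of (n_x, n_y) = atan2(-0.107, 0.412) = 345°.

true dip 37°, dip direction 345°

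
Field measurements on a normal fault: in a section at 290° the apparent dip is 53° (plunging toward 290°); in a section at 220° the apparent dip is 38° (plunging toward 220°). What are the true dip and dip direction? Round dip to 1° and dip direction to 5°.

The two traces are lines in the plane: v₁ = (sin 290°·cos 53°, cos 290°·cos 53°, −sin 53°), v₂ = (sin 220°·cos 38°, cos 220°·cos 38°, −sin 38°).
The plane normal is n = v₁ × v₂ ∝ (-0.609, 0.056, 0.446).
Dip δ = arctan(|n_h|/n_z) = arctan(0.611/0.446) = 53.9°.
Dip direction = atan2(-0.609, 0.056) = 275° (azimuth of n's horizontal projection).

true dip 54°, dip direction 275°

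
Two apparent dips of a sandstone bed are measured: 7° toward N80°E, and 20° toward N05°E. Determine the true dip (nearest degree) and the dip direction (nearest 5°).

true dip 20°, dip direction 010°

Represent each trace as a vector plunging at its apparent dip toward its trend (east-north-up frame): v₁ = (0.977, 0.172, -0.122), v₂ = (0.082, 0.936, -0.342).
The plane normal is n = v₁ × v₂ ∝ (0.055, 0.324, 0.901).
True dip = arccos(n_z / |n|) = arccos(0.9393) = 20.1°.
Dip direction = atan2(0.055, 0.324) = 10° (azimuth of n's horizontal projection).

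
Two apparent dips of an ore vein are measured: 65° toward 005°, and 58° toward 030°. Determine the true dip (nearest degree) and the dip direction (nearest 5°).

true dip 66°, dip direction 345°

Represent each trace as a vector plunging at its apparent dip toward its trend (east-north-up frame): v₁ = (0.037, 0.421, -0.906), v₂ = (0.265, 0.459, -0.848).
n = v₁ × v₂ = (-0.059, 0.209, 0.095) (taken with n_z > 0).
tan δ = √(n_x²+n_y²)/n_z = 0.217/0.095, so δ = 66.4°.
The horizontal component of n points toward azimuth atan2(n_x, n_y) = 344°, the dip direction.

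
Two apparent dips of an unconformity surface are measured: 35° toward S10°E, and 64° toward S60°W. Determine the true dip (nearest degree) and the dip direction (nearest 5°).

true dip 64°, dip direction 240°

Represent each trace as a vector plunging at its apparent dip toward its trend (east-north-up frame): v₁ = (0.142, -0.807, -0.574), v₂ = (-0.380, -0.219, -0.899).
Cross product v₁ × v₂ gives the pole to the plane: n ∝ (-0.599, -0.346, 0.337).
True dip = arccos(n_z / |n|) = arccos(0.4384) = 64.0°.
The horizontal component of n points toward azimuth atan2(n_x, n_y) = 240°, the dip direction.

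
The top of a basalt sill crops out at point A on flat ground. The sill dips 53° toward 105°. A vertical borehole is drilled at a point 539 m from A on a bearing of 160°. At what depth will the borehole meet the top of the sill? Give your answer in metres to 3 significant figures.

The hole lies 55° from the dip direction, so the down-dip offset is 539 × cos 55° = 309.16 m.
Depth = down-dip offset × tan(dip) = 309.16 × tan 53° = 309.16 × 1.3270
Depth = 410.27 m

410 m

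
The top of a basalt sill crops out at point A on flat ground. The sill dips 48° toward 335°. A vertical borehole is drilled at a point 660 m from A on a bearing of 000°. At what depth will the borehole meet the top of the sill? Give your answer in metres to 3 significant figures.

The hole lies 25° from the dip direction, so the down-dip offset is 660 × cos 25° = 598.16 m.
Depth = down-dip offset × tan(dip) = 598.16 × tan 48° = 598.16 × 1.1106
Depth = 664.33 m

664 m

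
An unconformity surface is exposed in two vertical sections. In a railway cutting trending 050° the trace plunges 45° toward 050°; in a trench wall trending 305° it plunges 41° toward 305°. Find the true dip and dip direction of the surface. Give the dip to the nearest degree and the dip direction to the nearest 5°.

Each apparent-dip line lies in the plane. As unit vectors (x east, y north, z up), v₁ plunges 45°→050° and v₂ plunges 41°→305°.
The plane normal is n = v₁ × v₂ ∝ (0.008, 0.793, 0.515).
Dip δ = arctan(|n_h|/n_z) = arctan(0.793/0.515) = 57.0°.
The horizontal component of n points toward azimuth atan2(n_x, n_y) = 1°, the dip direction.

true dip 57°, dip direction 000°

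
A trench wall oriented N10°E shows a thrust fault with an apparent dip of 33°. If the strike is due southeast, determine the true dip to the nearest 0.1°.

The section is 55° from the strike.
tan δ = tan α / sin β = tan 33° / sin 55° = 0.6494 / 0.8192 = 0.7928
δ = arctan(0.7928) = 38.41°

38.4°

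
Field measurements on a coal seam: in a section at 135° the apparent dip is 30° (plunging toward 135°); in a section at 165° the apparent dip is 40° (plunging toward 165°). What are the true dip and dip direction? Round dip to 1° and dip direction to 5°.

The two traces are lines in the plane: v₁ = (sin 135°·cos 30°, cos 135°·cos 30°, −sin 30°), v₂ = (sin 165°·cos 40°, cos 165°·cos 40°, −sin 40°).
The plane normal is n = v₁ × v₂ ∝ (-0.024, -0.294, 0.332).
True dip = arccos(n_z / |n|) = arccos(0.7467) = 41.7°.
The horizontal component of n points toward azimuth atan2(n_x, n_y) = 185°, the dip direction.

true dip 42°, dip direction 185°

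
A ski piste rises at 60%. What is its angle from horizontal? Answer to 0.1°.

tan θ = 60/100 = 0.6000
θ = arctan(0.6000) = 30.96°

31.0°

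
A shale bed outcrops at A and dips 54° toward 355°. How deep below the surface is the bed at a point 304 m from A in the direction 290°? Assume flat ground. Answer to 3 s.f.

The hole lies 65° from the dip direction, so the down-dip offset is 304 × cos 65° = 128.48 m.
Depth = down-dip offset × tan(dip) = 128.48 × tan 54° = 128.48 × 1.3764
Depth = 176.83 m

177 m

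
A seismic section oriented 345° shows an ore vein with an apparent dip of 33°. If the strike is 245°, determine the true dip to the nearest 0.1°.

The section is 80° from the strike.
tan δ = tan α / sin β = tan 33° / sin 80° = 0.6494 / 0.9848 = 0.6594
true dip = arctan 0.6594 = 33.40°

33.4°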